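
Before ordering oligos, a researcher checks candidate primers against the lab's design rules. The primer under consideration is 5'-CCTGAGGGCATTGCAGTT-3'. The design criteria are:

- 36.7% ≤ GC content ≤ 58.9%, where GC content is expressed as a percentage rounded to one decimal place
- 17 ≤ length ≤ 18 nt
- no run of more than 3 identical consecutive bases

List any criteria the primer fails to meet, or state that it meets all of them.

Meets all criteria.

Base counts: A=3, T=5, G=6, C=4 (length 18).
GC content: GC 10/18 = 55.6% ✓
length: length 18 ✓
homopolymer run: longest run = 3 ✓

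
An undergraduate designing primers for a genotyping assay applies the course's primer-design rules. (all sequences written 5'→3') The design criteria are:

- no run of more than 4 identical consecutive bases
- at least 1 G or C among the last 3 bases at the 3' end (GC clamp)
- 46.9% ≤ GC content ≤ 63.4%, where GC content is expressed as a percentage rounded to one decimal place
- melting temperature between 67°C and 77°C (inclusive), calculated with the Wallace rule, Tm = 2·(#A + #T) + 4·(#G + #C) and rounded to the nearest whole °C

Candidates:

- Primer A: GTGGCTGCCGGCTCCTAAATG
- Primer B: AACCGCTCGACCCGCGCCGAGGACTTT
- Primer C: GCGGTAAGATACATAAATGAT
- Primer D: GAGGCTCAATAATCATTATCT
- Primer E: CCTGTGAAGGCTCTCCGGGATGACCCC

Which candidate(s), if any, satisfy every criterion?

Primer A (21 nt, A=3 T=5 G=7 C=6): longest run = 3 ✓; 3' end ATG has 1 G/C ✓; GC 13/21 = 61.9% ✓; Tm = 2·8 + 4·13 = 68°C ✓ — passes.
Primer B (27 nt, A=5 T=4 G=7 C=11): longest run = 3 ✓; 3' end TTT has 0 G/C, need ≥1 ✗; GC 18/27 = 66.7%, outside 46.9–63.4% ✗; Tm = 2·9 + 4·18 = 90°C, outside 67–77°C ✗ — fails.
Primer C (21 nt, A=9 T=5 G=5 C=2): longest run = 3 ✓; 3' end GAT has 1 G/C ✓; GC 7/21 = 33.3%, outside 46.9–63.4% ✗; Tm = 2·14 + 4·7 = 56°C, outside 67–77°C ✗ — fails.
Primer D (21 nt, A=7 T=7 G=3 C=4): longest run = 2 ✓; 3' end TCT has 1 G/C ✓; GC 7/21 = 33.3%, outside 46.9–63.4% ✗; Tm = 2·14 + 4·7 = 56°C, outside 67–77°C ✗ — fails.
Primer E (27 nt, A=4 T=5 G=8 C=10): longest run = 4 ✓; 3' end CCC has 3 G/C ✓; GC 18/27 = 66.7%, outside 46.9–63.4% ✗; Tm = 2·9 + 4·18 = 90°C, outside 67–77°C ✗ — fails.

Primer A only.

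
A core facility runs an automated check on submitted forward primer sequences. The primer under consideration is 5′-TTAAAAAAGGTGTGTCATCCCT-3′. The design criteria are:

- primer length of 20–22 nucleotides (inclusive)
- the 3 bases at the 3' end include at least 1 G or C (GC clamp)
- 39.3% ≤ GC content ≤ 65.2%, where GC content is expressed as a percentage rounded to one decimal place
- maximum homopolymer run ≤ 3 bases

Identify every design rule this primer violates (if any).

Fails: GC content, homopolymer run.

Base counts: A=7, T=7, G=4, C=4 (length 22).
length: length 22 ✓
GC clamp: 3' end CCT has 2 G/C ✓
GC content: GC 8/22 = 36.4%, outside 39.3–65.2% ✗
homopolymer run: longest run = 6, exceeds 3 ✗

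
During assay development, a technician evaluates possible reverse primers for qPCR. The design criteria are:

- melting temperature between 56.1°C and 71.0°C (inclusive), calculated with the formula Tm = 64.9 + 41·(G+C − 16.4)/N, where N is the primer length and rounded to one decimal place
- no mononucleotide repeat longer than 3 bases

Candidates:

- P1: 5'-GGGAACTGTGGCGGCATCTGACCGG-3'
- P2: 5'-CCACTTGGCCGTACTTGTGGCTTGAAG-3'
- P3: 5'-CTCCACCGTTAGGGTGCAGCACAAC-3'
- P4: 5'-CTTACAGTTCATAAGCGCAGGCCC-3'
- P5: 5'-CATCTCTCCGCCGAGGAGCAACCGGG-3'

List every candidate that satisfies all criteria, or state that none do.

P1, P2, P3, P4 and P5.

P1 (25 nt, A=4 T=4 G=11 C=6): Tm = 64.9 + 41·(17 − 16.4)/25 = 65.9°C ✓; longest run = 3 ✓ — passes.
P2 (27 nt, A=4 T=8 G=8 C=7): Tm = 64.9 + 41·(15 − 16.4)/27 = 62.8°C ✓; longest run = 2 ✓ — passes.
P3 (25 nt, A=6 T=4 G=6 C=9): Tm = 64.9 + 41·(15 − 16.4)/25 = 62.6°C ✓; longest run = 3 ✓ — passes.
P4 (24 nt, A=6 T=5 G=5 C=8): Tm = 64.9 + 41·(13 − 16.4)/24 = 59.1°C ✓; longest run = 3 ✓ — passes.
P5 (26 nt, A=5 T=3 G=8 C=10): Tm = 64.9 + 41·(18 − 16.4)/26 = 67.4°C ✓; longest run = 3 ✓ — passes.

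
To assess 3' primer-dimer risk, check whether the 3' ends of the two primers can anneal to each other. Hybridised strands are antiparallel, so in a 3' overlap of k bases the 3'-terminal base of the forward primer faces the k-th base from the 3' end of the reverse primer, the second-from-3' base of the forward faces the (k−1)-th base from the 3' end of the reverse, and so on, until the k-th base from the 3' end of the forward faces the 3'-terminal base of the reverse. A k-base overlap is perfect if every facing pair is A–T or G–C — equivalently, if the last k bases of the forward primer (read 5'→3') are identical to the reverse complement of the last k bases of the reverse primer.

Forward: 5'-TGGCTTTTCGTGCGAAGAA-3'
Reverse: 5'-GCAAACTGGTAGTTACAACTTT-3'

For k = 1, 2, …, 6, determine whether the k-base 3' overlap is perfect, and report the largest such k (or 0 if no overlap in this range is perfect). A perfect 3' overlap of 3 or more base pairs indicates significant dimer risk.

Longest perfect overlap: 2 complementary base pairs; below the dimer-risk threshold (threshold 3).

Last 6 bases (5'→3') — forward …GAAGAA, reverse …AACTTT.
Reverse complement of the reverse primer's last 6 bases: AAAGTT; its first k bases are the reverse complement of the reverse primer's last k bases, so a perfect k-base overlap needs the forward primer's last k bases to equal them.
Comparing (forward last k vs required): k=1: A vs A ✓; k=2: AA vs AA ✓; k=3: GAA vs AAA ✗; k=4: AGAA vs AAAG ✗; k=5: AAGAA vs AAAGT ✗; k=6: GAAGAA vs AAAGTT ✗.
Perfect overlaps at k = 1, 2; the largest is 2.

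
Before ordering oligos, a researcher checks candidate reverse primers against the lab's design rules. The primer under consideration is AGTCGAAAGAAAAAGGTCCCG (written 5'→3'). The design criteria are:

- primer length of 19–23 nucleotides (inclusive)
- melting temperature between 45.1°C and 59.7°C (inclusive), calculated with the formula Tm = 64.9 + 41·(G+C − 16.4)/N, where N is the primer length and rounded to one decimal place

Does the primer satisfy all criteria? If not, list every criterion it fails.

Meets all criteria.

Base counts: A=9, T=2, G=6, C=4 (length 21).
length: length 21 ✓
Tm: Tm = 64.9 + 41·(10 − 16.4)/21 = 52.4°C ✓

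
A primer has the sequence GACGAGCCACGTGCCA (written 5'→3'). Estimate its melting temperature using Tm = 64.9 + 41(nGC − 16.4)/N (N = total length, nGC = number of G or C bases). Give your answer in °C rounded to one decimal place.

Base counts: A=4, T=1, G=5, C=6; G+C = 11, N = 16.
Tm = 64.9 + 41·(11 − 16.4)/16 = 64.9 + -221.40/16 = 51.1°C.

51.1°C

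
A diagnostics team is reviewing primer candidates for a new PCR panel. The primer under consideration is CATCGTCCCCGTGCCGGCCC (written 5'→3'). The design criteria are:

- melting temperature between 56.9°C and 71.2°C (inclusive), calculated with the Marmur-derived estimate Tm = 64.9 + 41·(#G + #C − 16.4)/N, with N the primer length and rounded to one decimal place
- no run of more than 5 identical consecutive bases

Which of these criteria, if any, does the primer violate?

Base counts: A=1, T=3, G=5, C=11 (length 20).
Tm: Tm = 64.9 + 41·(16 − 16.4)/20 = 64.1°C ✓
homopolymer run: longest run = 4 ✓

Meets all criteria.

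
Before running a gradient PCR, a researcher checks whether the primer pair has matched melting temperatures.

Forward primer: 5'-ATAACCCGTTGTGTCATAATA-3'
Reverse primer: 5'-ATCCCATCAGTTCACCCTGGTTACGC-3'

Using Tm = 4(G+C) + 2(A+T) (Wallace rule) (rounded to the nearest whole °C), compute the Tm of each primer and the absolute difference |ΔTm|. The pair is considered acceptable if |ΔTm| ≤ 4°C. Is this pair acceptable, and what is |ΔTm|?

Forward: A=7 T=7 G=3 C=4 → Tm = 2·14 + 4·7 = 56°C.
Reverse: A=5 T=7 G=4 C=10 → Tm = 2·12 + 4·14 = 80°C.
|ΔTm| = |56 − 80| = 24°C, > 4°C.

|ΔTm| = 24°C; the pair is not acceptable.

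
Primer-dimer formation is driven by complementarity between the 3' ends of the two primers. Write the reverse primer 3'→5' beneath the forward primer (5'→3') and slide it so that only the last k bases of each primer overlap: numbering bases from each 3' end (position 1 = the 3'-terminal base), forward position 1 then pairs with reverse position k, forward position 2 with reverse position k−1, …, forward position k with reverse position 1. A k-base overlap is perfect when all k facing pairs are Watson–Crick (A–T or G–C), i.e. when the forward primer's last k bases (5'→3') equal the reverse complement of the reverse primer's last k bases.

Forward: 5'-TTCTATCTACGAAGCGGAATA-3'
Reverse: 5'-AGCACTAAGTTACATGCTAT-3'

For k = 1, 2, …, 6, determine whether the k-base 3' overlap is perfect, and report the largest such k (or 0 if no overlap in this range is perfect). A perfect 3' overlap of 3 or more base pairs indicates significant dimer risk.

Last 6 bases (5'→3') — forward …GGAATA, reverse …TGCTAT.
Reverse complement of the reverse primer's last 6 bases: ATAGCA; its first k bases are the reverse complement of the reverse primer's last k bases, so a perfect k-base overlap needs the forward primer's last k bases to equal them.
Comparing (forward last k vs required): k=1: A vs A ✓; k=2: TA vs AT ✗; k=3: ATA vs ATA ✓; k=4: AATA vs ATAG ✗; k=5: GAATA vs ATAGC ✗; k=6: GGAATA vs ATAGCA ✗.
Perfect overlaps at k = 1, 3; the largest is 3.

Longest perfect overlap: 3 complementary base pairs; significant dimer risk (threshold 3).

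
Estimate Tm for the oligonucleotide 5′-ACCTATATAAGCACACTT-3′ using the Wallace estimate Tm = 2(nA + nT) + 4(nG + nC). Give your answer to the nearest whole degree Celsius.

Base counts: A=7, T=5, G=1, C=5 (length 18).
Tm = 2·(7+5) + 4·(1+5) = 2·12 + 4·6 = 24 + 24 = 48°C.

48°C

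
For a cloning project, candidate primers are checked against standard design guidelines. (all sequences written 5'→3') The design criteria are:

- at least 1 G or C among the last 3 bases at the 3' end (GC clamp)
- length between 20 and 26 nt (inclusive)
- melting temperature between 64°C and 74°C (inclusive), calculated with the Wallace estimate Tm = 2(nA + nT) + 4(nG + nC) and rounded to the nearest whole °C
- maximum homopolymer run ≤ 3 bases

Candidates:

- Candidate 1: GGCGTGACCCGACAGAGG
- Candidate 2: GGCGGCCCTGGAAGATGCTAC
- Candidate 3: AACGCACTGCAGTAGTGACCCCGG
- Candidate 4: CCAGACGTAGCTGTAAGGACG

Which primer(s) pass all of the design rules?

Candidate 2 and Candidate 4.

Candidate 1 (18 nt, A=4 T=1 G=8 C=5): 3' end AGG has 2 G/C ✓; length 18, outside 20–26 ✗; Tm = 2·5 + 4·13 = 62°C, outside 64–74°C ✗; longest run = 3 ✓ — fails.
Candidate 2 (21 nt, A=4 T=3 G=8 C=6): 3' end TAC has 1 G/C ✓; length 21 ✓; Tm = 2·7 + 4·14 = 70°C ✓; longest run = 3 ✓ — passes.
Candidate 3 (24 nt, A=6 T=3 G=7 C=8): 3' end CGG has 3 G/C ✓; length 24 ✓; Tm = 2·9 + 4·15 = 78°C, outside 64–74°C ✗; longest run = 4, exceeds 3 ✗ — fails.
Candidate 4 (21 nt, A=6 T=3 G=7 C=5): 3' end ACG has 2 G/C ✓; length 21 ✓; Tm = 2·9 + 4·12 = 66°C ✓; longest run = 2 ✓ — passes.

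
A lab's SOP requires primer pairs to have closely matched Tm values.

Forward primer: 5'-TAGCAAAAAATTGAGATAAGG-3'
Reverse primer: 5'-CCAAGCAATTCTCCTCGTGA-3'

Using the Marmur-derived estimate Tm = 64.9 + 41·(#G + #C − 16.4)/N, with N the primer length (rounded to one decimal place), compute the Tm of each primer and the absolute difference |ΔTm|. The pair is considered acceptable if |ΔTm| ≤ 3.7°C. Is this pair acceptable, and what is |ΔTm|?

|ΔTm| = 7.2°C; the pair is not acceptable.

Forward: G+C = 6, N = 21 → Tm = 64.9 + 41·(6 − 16.4)/21 = 44.6°C.
Reverse: G+C = 10, N = 20 → Tm = 64.9 + 41·(10 − 16.4)/20 = 51.8°C.
|ΔTm| = |44.6 − 51.8| = 7.2°C, > 3.7°C.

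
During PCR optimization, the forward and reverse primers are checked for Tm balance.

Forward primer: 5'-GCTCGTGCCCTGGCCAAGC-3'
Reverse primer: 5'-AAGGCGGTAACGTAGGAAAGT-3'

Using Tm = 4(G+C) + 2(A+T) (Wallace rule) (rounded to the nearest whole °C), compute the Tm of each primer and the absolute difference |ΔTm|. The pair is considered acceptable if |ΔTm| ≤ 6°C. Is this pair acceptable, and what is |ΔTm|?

Forward: A=2 T=3 G=6 C=8 → Tm = 2·5 + 4·14 = 66°C.
Reverse: A=8 T=3 G=8 C=2 → Tm = 2·11 + 4·10 = 62°C.
|ΔTm| = |66 − 62| = 4°C, ≤ 6°C.

|ΔTm| = 4°C; the pair is acceptable.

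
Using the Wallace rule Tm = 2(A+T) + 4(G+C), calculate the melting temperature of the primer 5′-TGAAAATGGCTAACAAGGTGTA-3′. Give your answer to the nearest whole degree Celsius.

60°C

Base counts: A=9, T=5, G=6, C=2 (length 22).
Tm = 2·(9+5) + 4·(6+2) = 2·14 + 4·8 = 28 + 32 = 60°C.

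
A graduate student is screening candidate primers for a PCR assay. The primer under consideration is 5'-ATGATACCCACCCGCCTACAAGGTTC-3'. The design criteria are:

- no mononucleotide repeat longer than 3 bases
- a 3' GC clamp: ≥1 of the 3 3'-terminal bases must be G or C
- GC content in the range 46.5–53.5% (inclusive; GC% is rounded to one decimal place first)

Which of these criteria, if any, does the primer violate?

Fails: GC content.

Base counts: A=7, T=5, G=4, C=10 (length 26).
homopolymer run: longest run = 3 ✓
GC clamp: 3' end TTC has 1 G/C ✓
GC content: GC 14/26 = 53.8%, outside 46.5–53.5% ✗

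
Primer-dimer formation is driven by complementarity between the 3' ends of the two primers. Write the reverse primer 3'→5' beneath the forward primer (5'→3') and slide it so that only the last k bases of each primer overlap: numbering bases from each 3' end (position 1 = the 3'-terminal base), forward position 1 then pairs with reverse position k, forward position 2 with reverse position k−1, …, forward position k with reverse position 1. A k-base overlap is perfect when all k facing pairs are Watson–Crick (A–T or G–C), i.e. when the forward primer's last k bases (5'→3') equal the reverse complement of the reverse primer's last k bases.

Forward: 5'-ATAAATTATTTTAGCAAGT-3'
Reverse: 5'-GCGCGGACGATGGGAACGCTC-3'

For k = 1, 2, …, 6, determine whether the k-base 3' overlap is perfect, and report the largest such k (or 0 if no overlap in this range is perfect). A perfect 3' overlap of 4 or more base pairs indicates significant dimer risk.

Last 6 bases (5'→3') — forward …GCAAGT, reverse …ACGCTC.
Reverse complement of the reverse primer's last 6 bases: GAGCGT; its first k bases are the reverse complement of the reverse primer's last k bases, so a perfect k-base overlap needs the forward primer's last k bases to equal them.
Comparing (forward last k vs required): k=1: T vs G ✗; k=2: GT vs GA ✗; k=3: AGT vs GAG ✗; k=4: AAGT vs GAGC ✗; k=5: CAAGT vs GAGCG ✗; k=6: GCAAGT vs GAGCGT ✗.
No overlap length from 1 to 6 is perfect, so the longest perfect 3' overlap is 0.

Longest perfect overlap: 0 complementary base pairs; below the dimer-risk threshold (threshold 4).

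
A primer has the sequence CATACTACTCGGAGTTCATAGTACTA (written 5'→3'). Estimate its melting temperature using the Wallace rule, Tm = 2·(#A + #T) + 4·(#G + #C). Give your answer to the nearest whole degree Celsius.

72°C

Base counts: A=8, T=8, G=4, C=6 (length 26).
Tm = 2·(8+8) + 4·(4+6) = 2·16 + 4·10 = 32 + 40 = 72°C.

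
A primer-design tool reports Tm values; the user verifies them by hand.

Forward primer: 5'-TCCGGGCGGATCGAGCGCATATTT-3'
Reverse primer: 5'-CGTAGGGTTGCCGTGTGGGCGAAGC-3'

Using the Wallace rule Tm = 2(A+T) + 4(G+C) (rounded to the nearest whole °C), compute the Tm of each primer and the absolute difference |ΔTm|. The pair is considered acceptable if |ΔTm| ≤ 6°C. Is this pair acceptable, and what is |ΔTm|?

Forward: A=4 T=6 G=8 C=6 → Tm = 2·10 + 4·14 = 76°C.
Reverse: A=3 T=5 G=12 C=5 → Tm = 2·8 + 4·17 = 84°C.
|ΔTm| = |76 − 84| = 8°C, > 6°C.

|ΔTm| = 8°C; the pair is not acceptable.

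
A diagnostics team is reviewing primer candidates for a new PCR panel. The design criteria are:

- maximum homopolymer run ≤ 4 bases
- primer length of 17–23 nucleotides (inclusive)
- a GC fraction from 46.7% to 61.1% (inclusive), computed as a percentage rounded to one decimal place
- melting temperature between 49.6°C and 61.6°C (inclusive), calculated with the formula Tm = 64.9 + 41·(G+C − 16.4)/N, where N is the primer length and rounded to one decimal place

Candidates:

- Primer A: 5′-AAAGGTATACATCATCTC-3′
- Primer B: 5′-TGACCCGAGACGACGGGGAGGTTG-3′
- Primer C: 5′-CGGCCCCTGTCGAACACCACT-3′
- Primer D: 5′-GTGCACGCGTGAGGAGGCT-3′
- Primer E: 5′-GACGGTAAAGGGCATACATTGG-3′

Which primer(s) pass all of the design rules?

Primer E only.

Primer A (18 nt, A=7 T=5 G=2 C=4): longest run = 3 ✓; length 18 ✓; GC 6/18 = 33.3%, outside 46.7–61.1% ✗; Tm = 64.9 + 41·(6 − 16.4)/18 = 41.2°C, outside 49.6–61.6°C ✗ — fails.
Primer B (24 nt, A=5 T=3 G=11 C=5): longest run = 4 ✓; length 24, outside 17–23 ✗; GC 16/24 = 66.7%, outside 46.7–61.1% ✗; Tm = 64.9 + 41·(16 − 16.4)/24 = 64.2°C, outside 49.6–61.6°C ✗ — fails.
Primer C (21 nt, A=4 T=3 G=4 C=10): longest run = 4 ✓; length 21 ✓; GC 14/21 = 66.7%, outside 46.7–61.1% ✗; Tm = 64.9 + 41·(14 − 16.4)/21 = 60.2°C ✓ — fails.
Primer D (19 nt, A=3 T=3 G=9 C=4): longest run = 2 ✓; length 19 ✓; GC 13/19 = 68.4%, outside 46.7–61.1% ✗; Tm = 64.9 + 41·(13 − 16.4)/19 = 57.6°C ✓ — fails.
Primer E (22 nt, A=7 T=4 G=8 C=3): longest run = 3 ✓; length 22 ✓; GC 11/22 = 50.0% ✓; Tm = 64.9 + 41·(11 − 16.4)/22 = 54.8°C ✓ — passes.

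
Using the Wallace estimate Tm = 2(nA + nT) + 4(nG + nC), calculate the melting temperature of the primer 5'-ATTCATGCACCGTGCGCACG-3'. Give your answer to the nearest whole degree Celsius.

64°C

Base counts: A=4, T=4, G=5, C=7 (length 20).
Tm = 2·(4+4) + 4·(5+7) = 2·8 + 4·12 = 16 + 48 = 64°C.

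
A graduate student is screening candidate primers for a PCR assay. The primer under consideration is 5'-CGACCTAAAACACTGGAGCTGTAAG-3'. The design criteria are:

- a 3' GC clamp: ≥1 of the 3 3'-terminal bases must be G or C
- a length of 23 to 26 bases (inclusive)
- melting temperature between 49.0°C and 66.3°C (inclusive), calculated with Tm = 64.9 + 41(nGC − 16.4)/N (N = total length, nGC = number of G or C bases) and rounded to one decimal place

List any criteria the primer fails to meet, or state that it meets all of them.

Base counts: A=9, T=4, G=6, C=6 (length 25).
GC clamp: 3' end AAG has 1 G/C ✓
length: length 25 ✓
Tm: Tm = 64.9 + 41·(12 − 16.4)/25 = 57.7°C ✓

Meets all criteria.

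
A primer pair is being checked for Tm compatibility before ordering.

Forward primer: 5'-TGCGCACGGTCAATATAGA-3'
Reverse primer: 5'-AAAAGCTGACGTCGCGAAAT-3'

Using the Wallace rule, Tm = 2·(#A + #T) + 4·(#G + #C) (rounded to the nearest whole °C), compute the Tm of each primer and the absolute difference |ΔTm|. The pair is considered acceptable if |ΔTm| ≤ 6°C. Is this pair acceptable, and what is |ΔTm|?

Forward: A=6 T=4 G=5 C=4 → Tm = 2·10 + 4·9 = 56°C.
Reverse: A=8 T=3 G=5 C=4 → Tm = 2·11 + 4·9 = 58°C.
|ΔTm| = |56 − 58| = 2°C, ≤ 6°C.

|ΔTm| = 2°C; the pair is acceptable.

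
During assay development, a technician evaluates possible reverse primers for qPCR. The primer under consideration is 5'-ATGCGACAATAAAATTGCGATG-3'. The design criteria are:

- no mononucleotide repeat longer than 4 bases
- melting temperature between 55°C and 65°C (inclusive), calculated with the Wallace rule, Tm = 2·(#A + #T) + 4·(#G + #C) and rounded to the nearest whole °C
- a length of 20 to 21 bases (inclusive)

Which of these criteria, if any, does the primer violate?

Base counts: A=9, T=5, G=5, C=3 (length 22).
homopolymer run: longest run = 4 ✓
Tm: Tm = 2·14 + 4·8 = 60°C ✓
length: length 22, outside 20–21 ✗

Fails: length.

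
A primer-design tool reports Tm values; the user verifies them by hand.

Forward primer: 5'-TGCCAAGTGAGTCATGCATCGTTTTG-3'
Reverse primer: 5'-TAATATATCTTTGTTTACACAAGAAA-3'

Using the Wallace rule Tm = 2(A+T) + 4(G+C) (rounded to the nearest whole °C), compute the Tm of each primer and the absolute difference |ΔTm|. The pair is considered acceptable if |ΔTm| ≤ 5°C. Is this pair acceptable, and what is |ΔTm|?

Forward: A=5 T=9 G=7 C=5 → Tm = 2·14 + 4·12 = 76°C.
Reverse: A=11 T=10 G=2 C=3 → Tm = 2·21 + 4·5 = 62°C.
|ΔTm| = |76 − 62| = 14°C, > 5°C.

|ΔTm| = 14°C; the pair is not acceptable.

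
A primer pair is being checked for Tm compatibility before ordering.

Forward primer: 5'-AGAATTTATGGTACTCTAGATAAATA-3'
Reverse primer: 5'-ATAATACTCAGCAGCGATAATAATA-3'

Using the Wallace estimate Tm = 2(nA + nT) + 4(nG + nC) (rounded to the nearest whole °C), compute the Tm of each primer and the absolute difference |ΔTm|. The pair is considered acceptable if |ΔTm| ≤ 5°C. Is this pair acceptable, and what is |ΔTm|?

|ΔTm| = 0°C; the pair is acceptable.

Forward: A=11 T=9 G=4 C=2 → Tm = 2·20 + 4·6 = 64°C.
Reverse: A=12 T=6 G=3 C=4 → Tm = 2·18 + 4·7 = 64°C.
|ΔTm| = |64 − 64| = 0°C, ≤ 5°C.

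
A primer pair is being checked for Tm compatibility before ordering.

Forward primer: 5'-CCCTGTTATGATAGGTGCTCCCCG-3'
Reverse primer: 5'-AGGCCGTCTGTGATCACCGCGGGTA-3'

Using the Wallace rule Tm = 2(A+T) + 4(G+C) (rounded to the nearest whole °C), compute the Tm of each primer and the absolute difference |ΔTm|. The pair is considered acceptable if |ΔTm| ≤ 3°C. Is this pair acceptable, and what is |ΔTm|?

|ΔTm| = 6°C; the pair is not acceptable.

Forward: A=3 T=7 G=6 C=8 → Tm = 2·10 + 4·14 = 76°C.
Reverse: A=4 T=5 G=9 C=7 → Tm = 2·9 + 4·16 = 82°C.
|ΔTm| = |76 − 82| = 6°C, > 3°C.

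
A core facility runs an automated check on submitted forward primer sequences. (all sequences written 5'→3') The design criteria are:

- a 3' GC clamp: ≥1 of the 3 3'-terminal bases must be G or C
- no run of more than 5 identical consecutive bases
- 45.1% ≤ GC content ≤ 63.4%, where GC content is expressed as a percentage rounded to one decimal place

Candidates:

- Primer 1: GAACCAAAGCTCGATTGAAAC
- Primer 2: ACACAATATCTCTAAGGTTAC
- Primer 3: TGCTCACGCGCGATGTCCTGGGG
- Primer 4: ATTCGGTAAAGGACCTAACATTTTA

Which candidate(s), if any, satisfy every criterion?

Primer 1 (21 nt, A=9 T=3 G=4 C=5): 3' end AAC has 1 G/C ✓; longest run = 3 ✓; GC 9/21 = 42.9%, outside 45.1–63.4% ✗ — fails.
Primer 2 (21 nt, A=8 T=6 G=2 C=5): 3' end TAC has 1 G/C ✓; longest run = 2 ✓; GC 7/21 = 33.3%, outside 45.1–63.4% ✗ — fails.
Primer 3 (23 nt, A=2 T=5 G=9 C=7): 3' end GGG has 3 G/C ✓; longest run = 4 ✓; GC 16/23 = 69.6%, outside 45.1–63.4% ✗ — fails.
Primer 4 (25 nt, A=9 T=8 G=4 C=4): 3' end TTA has 0 G/C, need ≥1 ✗; longest run = 4 ✓; GC 8/25 = 32.0%, outside 45.1–63.4% ✗ — fails.

None of the candidates satisfy all criteria.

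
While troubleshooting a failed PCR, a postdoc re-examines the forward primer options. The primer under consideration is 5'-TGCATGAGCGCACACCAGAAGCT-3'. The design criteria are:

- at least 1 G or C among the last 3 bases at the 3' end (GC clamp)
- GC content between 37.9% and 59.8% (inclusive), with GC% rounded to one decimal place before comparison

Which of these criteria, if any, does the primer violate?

Base counts: A=7, T=3, G=6, C=7 (length 23).
GC clamp: 3' end GCT has 2 G/C ✓
GC content: GC 13/23 = 56.5% ✓

Meets all criteria.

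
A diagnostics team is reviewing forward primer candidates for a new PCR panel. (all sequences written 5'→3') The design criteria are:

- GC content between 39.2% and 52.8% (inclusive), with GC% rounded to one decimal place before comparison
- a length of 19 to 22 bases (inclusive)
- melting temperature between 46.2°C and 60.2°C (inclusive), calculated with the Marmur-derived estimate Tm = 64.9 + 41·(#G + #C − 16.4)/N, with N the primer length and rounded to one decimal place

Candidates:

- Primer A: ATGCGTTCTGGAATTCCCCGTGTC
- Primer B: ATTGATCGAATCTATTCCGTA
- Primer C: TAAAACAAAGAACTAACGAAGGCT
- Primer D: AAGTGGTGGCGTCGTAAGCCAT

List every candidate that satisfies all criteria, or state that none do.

Primer A (24 nt, A=3 T=8 G=6 C=7): GC 13/24 = 54.2%, outside 39.2–52.8% ✗; length 24, outside 19–22 ✗; Tm = 64.9 + 41·(13 − 16.4)/24 = 59.1°C ✓ — fails.
Primer B (21 nt, A=6 T=8 G=3 C=4): GC 7/21 = 33.3%, outside 39.2–52.8% ✗; length 21 ✓; Tm = 64.9 + 41·(7 − 16.4)/21 = 46.5°C ✓ — fails.
Primer C (24 nt, A=13 T=3 G=4 C=4): GC 8/24 = 33.3%, outside 39.2–52.8% ✗; length 24, outside 19–22 ✗; Tm = 64.9 + 41·(8 − 16.4)/24 = 50.6°C ✓ — fails.
Primer D (22 nt, A=5 T=5 G=8 C=4): GC 12/22 = 54.5%, outside 39.2–52.8% ✗; length 22 ✓; Tm = 64.9 + 41·(12 − 16.4)/22 = 56.7°C ✓ — fails.

None of the candidates satisfy all criteria.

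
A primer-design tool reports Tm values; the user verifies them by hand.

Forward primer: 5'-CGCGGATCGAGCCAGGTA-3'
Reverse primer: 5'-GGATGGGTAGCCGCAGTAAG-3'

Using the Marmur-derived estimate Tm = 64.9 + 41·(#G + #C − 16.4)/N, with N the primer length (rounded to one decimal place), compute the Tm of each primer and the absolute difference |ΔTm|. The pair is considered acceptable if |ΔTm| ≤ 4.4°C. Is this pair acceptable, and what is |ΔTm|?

Forward: G+C = 12, N = 18 → Tm = 64.9 + 41·(12 − 16.4)/18 = 54.9°C.
Reverse: G+C = 12, N = 20 → Tm = 64.9 + 41·(12 − 16.4)/20 = 55.9°C.
|ΔTm| = |54.9 − 55.9| = 1.0°C, ≤ 4.4°C.

|ΔTm| = 1.0°C; the pair is acceptable.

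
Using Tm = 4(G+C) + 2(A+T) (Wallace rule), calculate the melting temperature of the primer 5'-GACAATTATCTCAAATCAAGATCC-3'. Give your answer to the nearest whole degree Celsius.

64°C

Base counts: A=10, T=6, G=2, C=6 (length 24).
Tm = 2·(10+6) + 4·(2+6) = 2·16 + 4·8 = 32 + 32 = 64°C.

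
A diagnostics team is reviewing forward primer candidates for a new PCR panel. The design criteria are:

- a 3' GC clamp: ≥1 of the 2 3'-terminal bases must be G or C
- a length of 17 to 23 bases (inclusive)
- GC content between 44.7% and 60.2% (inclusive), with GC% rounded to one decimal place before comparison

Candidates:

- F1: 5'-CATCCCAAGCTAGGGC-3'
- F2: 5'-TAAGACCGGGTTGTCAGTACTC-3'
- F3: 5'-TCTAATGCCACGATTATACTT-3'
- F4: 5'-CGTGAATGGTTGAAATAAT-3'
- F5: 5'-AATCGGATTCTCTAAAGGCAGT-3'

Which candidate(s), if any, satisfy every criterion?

F1 (16 nt, A=4 T=2 G=4 C=6): 3' end GC has 2 G/C ✓; length 16, outside 17–23 ✗; GC 10/16 = 62.5%, outside 44.7–60.2% ✗ — fails.
F2 (22 nt, A=5 T=6 G=6 C=5): 3' end TC has 1 G/C ✓; length 22 ✓; GC 11/22 = 50.0% ✓ — passes.
F3 (21 nt, A=6 T=8 G=2 C=5): 3' end TT has 0 G/C, need ≥1 ✗; length 21 ✓; GC 7/21 = 33.3%, outside 44.7–60.2% ✗ — fails.
F4 (19 nt, A=7 T=6 G=5 C=1): 3' end AT has 0 G/C, need ≥1 ✗; length 19 ✓; GC 6/19 = 31.6%, outside 44.7–60.2% ✗ — fails.
F5 (22 nt, A=7 T=6 G=5 C=4): 3' end GT has 1 G/C ✓; length 22 ✓; GC 9/22 = 40.9%, outside 44.7–60.2% ✗ — fails.

F2 only.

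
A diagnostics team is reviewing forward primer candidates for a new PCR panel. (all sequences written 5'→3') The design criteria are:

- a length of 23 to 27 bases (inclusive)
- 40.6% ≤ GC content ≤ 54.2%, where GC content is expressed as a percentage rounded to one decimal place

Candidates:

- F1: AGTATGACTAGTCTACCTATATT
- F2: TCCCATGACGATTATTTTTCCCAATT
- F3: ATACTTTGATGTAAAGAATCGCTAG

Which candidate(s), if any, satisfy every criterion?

F1 (23 nt, A=7 T=9 G=3 C=4): length 23 ✓; GC 7/23 = 30.4%, outside 40.6–54.2% ✗ — fails.
F2 (26 nt, A=6 T=11 G=2 C=7): length 26 ✓; GC 9/26 = 34.6%, outside 40.6–54.2% ✗ — fails.
F3 (25 nt, A=9 T=8 G=5 C=3): length 25 ✓; GC 8/25 = 32.0%, outside 40.6–54.2% ✗ — fails.

None of the candidates satisfy all criteria.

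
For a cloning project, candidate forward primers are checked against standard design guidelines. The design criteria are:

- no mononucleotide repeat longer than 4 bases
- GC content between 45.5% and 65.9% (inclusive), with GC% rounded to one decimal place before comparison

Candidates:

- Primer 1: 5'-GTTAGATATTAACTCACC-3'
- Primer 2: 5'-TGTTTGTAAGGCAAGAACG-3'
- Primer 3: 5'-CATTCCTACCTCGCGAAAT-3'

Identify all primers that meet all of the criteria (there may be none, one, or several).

Primer 1 (18 nt, A=6 T=6 G=2 C=4): longest run = 2 ✓; GC 6/18 = 33.3%, outside 45.5–65.9% ✗ — fails.
Primer 2 (19 nt, A=6 T=5 G=6 C=2): longest run = 3 ✓; GC 8/19 = 42.1%, outside 45.5–65.9% ✗ — fails.
Primer 3 (19 nt, A=5 T=5 G=2 C=7): longest run = 3 ✓; GC 9/19 = 47.4% ✓ — passes.

Primer 3 only.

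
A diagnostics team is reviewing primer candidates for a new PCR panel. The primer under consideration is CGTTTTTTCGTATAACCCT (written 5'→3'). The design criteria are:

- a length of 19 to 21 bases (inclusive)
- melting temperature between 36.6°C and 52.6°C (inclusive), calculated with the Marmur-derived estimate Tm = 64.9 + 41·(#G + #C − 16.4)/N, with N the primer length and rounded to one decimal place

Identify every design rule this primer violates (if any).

Base counts: A=3, T=9, G=2, C=5 (length 19).
length: length 19 ✓
Tm: Tm = 64.9 + 41·(7 − 16.4)/19 = 44.6°C ✓

Meets all criteria.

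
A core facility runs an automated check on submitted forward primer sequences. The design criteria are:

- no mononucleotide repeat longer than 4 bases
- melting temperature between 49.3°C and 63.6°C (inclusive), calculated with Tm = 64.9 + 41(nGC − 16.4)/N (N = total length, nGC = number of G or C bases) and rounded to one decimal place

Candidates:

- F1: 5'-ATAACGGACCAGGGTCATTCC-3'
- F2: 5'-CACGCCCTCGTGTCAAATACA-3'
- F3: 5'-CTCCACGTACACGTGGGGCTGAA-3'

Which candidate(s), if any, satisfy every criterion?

F1, F2 and F3.

F1 (21 nt, A=6 T=4 G=5 C=6): longest run = 3 ✓; Tm = 64.9 + 41·(11 − 16.4)/21 = 54.4°C ✓ — passes.
F2 (21 nt, A=6 T=4 G=3 C=8): longest run = 3 ✓; Tm = 64.9 + 41·(11 − 16.4)/21 = 54.4°C ✓ — passes.
F3 (23 nt, A=5 T=4 G=7 C=7): longest run = 4 ✓; Tm = 64.9 + 41·(14 − 16.4)/23 = 60.6°C ✓ — passes.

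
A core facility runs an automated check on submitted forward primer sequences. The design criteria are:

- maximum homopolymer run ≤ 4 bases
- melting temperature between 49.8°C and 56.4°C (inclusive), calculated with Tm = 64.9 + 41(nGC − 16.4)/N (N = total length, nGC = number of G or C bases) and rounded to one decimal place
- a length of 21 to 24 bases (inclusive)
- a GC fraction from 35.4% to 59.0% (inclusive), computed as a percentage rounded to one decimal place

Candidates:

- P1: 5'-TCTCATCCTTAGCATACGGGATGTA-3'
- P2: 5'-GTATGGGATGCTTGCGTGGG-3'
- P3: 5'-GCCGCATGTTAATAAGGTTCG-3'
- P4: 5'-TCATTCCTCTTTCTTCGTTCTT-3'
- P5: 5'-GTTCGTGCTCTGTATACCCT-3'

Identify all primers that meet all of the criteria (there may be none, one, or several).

P3 only.

P1 (25 nt, A=6 T=8 G=5 C=6): longest run = 3 ✓; Tm = 64.9 + 41·(11 − 16.4)/25 = 56.0°C ✓; length 25, outside 21–24 ✗; GC 11/25 = 44.0% ✓ — fails.
P2 (20 nt, A=2 T=6 G=10 C=2): longest run = 3 ✓; Tm = 64.9 + 41·(12 − 16.4)/20 = 55.9°C ✓; length 20, outside 21–24 ✗; GC 12/20 = 60.0%, outside 35.4–59.0% ✗ — fails.
P3 (21 nt, A=5 T=6 G=6 C=4): longest run = 2 ✓; Tm = 64.9 + 41·(10 − 16.4)/21 = 52.4°C ✓; length 21 ✓; GC 10/21 = 47.6% ✓ — passes.
P4 (22 nt, A=1 T=13 G=1 C=7): longest run = 3 ✓; Tm = 64.9 + 41·(8 − 16.4)/22 = 49.2°C, outside 49.8–56.4°C ✗; length 22 ✓; GC 8/22 = 36.4% ✓ — fails.
P5 (20 nt, A=2 T=8 G=4 C=6): longest run = 3 ✓; Tm = 64.9 + 41·(10 − 16.4)/20 = 51.8°C ✓; length 20, outside 21–24 ✗; GC 10/20 = 50.0% ✓ — fails.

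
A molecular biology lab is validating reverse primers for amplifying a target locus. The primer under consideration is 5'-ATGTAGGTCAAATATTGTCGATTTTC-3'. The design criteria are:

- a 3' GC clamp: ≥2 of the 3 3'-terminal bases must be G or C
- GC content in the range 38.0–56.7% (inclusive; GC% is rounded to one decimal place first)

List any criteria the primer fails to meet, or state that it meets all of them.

Base counts: A=7, T=11, G=5, C=3 (length 26).
GC clamp: 3' end TTC has 1 G/C, need ≥2 ✗
GC content: GC 8/26 = 30.8%, outside 38.0–56.7% ✗

Fails: GC clamp, GC content.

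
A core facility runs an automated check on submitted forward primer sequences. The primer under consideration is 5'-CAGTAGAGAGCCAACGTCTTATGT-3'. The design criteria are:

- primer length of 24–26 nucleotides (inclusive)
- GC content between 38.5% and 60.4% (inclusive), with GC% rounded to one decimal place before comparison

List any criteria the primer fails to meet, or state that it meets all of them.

Base counts: A=7, T=6, G=6, C=5 (length 24).
length: length 24 ✓
GC content: GC 11/24 = 45.8% ✓

Meets all criteria.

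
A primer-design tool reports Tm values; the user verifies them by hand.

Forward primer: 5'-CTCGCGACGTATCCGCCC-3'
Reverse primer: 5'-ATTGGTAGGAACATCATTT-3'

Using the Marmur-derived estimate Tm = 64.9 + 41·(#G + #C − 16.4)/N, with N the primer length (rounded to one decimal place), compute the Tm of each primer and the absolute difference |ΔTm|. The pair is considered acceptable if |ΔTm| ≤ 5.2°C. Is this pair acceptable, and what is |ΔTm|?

|ΔTm| = 14.7°C; the pair is not acceptable.

Forward: G+C = 13, N = 18 → Tm = 64.9 + 41·(13 − 16.4)/18 = 57.2°C.
Reverse: G+C = 6, N = 19 → Tm = 64.9 + 41·(6 − 16.4)/19 = 42.5°C.
|ΔTm| = |57.2 − 42.5| = 14.7°C, > 5.2°C.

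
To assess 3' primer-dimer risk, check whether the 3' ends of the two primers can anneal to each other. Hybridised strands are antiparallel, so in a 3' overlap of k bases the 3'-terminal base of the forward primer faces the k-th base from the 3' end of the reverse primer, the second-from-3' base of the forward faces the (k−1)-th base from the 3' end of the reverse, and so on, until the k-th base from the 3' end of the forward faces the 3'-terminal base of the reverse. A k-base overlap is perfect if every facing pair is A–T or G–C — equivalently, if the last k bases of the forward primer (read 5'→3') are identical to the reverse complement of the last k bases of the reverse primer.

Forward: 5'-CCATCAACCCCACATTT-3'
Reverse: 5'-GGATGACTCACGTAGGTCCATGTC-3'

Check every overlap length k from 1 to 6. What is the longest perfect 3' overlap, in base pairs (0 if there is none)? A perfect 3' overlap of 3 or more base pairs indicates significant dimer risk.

Last 6 bases (5'→3') — forward …ACATTT, reverse …CATGTC.
Reverse complement of the reverse primer's last 6 bases: GACATG; its first k bases are the reverse complement of the reverse primer's last k bases, so a perfect k-base overlap needs the forward primer's last k bases to equal them.
Comparing (forward last k vs required): k=1: T vs G ✗; k=2: TT vs GA ✗; k=3: TTT vs GAC ✗; k=4: ATTT vs GACA ✗; k=5: CATTT vs GACAT ✗; k=6: ACATTT vs GACATG ✗.
No overlap length from 1 to 6 is perfect, so the longest perfect 3' overlap is 0.

Longest perfect overlap: 0 complementary base pairs; below the dimer-risk threshold (threshold 3).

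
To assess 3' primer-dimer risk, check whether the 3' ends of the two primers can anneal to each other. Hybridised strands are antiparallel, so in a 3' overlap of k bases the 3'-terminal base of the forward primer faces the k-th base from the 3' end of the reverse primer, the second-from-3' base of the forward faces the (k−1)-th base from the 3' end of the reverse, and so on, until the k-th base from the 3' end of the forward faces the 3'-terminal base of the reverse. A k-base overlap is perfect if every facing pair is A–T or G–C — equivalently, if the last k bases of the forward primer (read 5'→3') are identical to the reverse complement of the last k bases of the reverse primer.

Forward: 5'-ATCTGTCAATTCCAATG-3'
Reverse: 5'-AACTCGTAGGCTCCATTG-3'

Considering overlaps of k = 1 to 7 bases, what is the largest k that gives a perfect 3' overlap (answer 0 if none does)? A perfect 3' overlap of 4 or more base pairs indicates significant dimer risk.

Last 7 bases (5'→3') — forward …TCCAATG, reverse …TCCATTG.
Reverse complement of the reverse primer's last 7 bases: CAATGGA; its first k bases are the reverse complement of the reverse primer's last k bases, so a perfect k-base overlap needs the forward primer's last k bases to equal them.
Comparing (forward last k vs required): k=1: G vs C ✗; k=2: TG vs CA ✗; k=3: ATG vs CAA ✗; k=4: AATG vs CAAT ✗; k=5: CAATG vs CAATG ✓; k=6: CCAATG vs CAATGG ✗; k=7: TCCAATG vs CAATGGA ✗.
Only k = 5 is perfect, so the longest perfect 3' overlap is 5.

Longest perfect overlap: 5 complementary base pairs; significant dimer risk (threshold 4).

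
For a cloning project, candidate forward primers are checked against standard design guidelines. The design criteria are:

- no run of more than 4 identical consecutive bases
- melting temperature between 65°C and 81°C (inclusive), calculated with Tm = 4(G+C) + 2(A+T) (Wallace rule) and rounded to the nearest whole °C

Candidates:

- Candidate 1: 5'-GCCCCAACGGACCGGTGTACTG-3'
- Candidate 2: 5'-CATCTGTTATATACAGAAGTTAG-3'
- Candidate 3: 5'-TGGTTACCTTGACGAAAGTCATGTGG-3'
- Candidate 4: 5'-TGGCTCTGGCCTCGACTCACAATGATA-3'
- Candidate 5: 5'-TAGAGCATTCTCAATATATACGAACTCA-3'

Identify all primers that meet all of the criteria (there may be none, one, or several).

Candidate 1 (22 nt, A=4 T=3 G=7 C=8): longest run = 4 ✓; Tm = 2·7 + 4·15 = 74°C ✓ — passes.
Candidate 2 (23 nt, A=8 T=8 G=4 C=3): longest run = 2 ✓; Tm = 2·16 + 4·7 = 60°C, outside 65–81°C ✗ — fails.
Candidate 3 (26 nt, A=6 T=8 G=8 C=4): longest run = 3 ✓; Tm = 2·14 + 4·12 = 76°C ✓ — passes.
Candidate 4 (27 nt, A=6 T=7 G=6 C=8): longest run = 2 ✓; Tm = 2·13 + 4·14 = 82°C, outside 65–81°C ✗ — fails.
Candidate 5 (28 nt, A=11 T=8 G=3 C=6): longest run = 2 ✓; Tm = 2·19 + 4·9 = 74°C ✓ — passes.

Candidate 1, Candidate 3 and Candidate 5.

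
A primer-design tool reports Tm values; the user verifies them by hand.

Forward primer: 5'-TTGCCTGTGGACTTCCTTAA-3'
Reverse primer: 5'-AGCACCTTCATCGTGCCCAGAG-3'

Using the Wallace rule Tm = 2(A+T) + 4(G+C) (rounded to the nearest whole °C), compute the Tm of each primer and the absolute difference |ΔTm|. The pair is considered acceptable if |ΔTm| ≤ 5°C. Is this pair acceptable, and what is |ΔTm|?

Forward: A=3 T=8 G=4 C=5 → Tm = 2·11 + 4·9 = 58°C.
Reverse: A=5 T=4 G=5 C=8 → Tm = 2·9 + 4·13 = 70°C.
|ΔTm| = |58 − 70| = 12°C, > 5°C.

|ΔTm| = 12°C; the pair is not acceptable.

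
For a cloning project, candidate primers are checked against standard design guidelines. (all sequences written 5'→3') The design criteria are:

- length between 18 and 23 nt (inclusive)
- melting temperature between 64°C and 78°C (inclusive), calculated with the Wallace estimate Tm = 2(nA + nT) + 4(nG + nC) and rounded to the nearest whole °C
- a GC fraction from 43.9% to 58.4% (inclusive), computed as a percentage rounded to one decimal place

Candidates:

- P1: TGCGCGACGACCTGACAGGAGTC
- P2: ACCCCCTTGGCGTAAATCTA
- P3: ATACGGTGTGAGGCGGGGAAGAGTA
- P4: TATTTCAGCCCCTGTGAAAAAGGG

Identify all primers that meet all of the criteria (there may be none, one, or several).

None of the candidates satisfy all criteria.

P1 (23 nt, A=5 T=3 G=8 C=7): length 23 ✓; Tm = 2·8 + 4·15 = 76°C ✓; GC 15/23 = 65.2%, outside 43.9–58.4% ✗ — fails.
P2 (20 nt, A=5 T=5 G=3 C=7): length 20 ✓; Tm = 2·10 + 4·10 = 60°C, outside 64–78°C ✗; GC 10/20 = 50.0% ✓ — fails.
P3 (25 nt, A=7 T=4 G=12 C=2): length 25, outside 18–23 ✗; Tm = 2·11 + 4·14 = 78°C ✓; GC 14/25 = 56.0% ✓ — fails.
P4 (24 nt, A=7 T=6 G=6 C=5): length 24, outside 18–23 ✗; Tm = 2·13 + 4·11 = 70°C ✓; GC 11/24 = 45.8% ✓ — fails.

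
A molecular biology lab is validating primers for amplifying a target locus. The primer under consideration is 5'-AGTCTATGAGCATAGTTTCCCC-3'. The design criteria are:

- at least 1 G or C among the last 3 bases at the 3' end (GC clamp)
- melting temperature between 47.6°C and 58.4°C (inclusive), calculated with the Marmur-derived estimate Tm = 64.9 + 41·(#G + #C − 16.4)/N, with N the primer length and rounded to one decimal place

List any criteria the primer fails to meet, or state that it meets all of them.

Base counts: A=5, T=7, G=4, C=6 (length 22).
GC clamp: 3' end CCC has 3 G/C ✓
Tm: Tm = 64.9 + 41·(10 − 16.4)/22 = 53.0°C ✓

Meets all criteria.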